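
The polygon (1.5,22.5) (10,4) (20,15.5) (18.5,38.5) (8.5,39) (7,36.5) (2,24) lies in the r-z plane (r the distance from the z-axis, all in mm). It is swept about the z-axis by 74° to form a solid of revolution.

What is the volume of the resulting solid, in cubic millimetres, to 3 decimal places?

Profile (r,z), 7 vertices: (1.5,22.5) (10,4) (20,15.5) (18.5,38.5) (8.5,39) (7,36.5) (2,24)
edge 0: (1.5,22.5)→(10,4)  cross = 1.5·4 − 10·22.5 = -219.0000; (r_i+r_j)·cross = 11.5·-219.0000 = -2518.5000
edge 1: (10,4)→(20,15.5)  cross = 10·15.5 − 20·4 = 75.0000; (r_i+r_j)·cross = 30·75.0000 = 2250.0000
edge 2: (20,15.5)→(18.5,38.5)  cross = 20·38.5 − 18.5·15.5 = 483.2500; (r_i+r_j)·cross = 38.5·483.2500 = 18605.1250
edge 3: (18.5,38.5)→(8.5,39)  cross = 18.5·39 − 8.5·38.5 = 394.2500; (r_i+r_j)·cross = 27·394.2500 = 10644.7500
edge 4: (8.5,39)→(7,36.5)  cross = 8.5·36.5 − 7·39 = 37.2500; (r_i+r_j)·cross = 15.5·37.2500 = 577.3750
edge 5: (7,36.5)→(2,24)  cross = 7·24 − 2·36.5 = 95.0000; (r_i+r_j)·cross = 9·95.0000 = 855.0000
edge 6: (2,24)→(1.5,22.5)  cross = 2·22.5 − 1.5·24 = 9.0000; (r_i+r_j)·cross = 3.5·9.0000 = 31.5000
Σcross = 874.7500 → A = |Σcross|/2 = 437.3750 mm²
Σ(r_i+r_j)·cross = 30445.2500 → first moment M = |Σ|/6 = 5074.2083
R_c = M/A = 5074.2083/437.3750 = 11.6015 mm
θ = 74° = 1.291544 rad
V = θ·R_c·A = 1.291544·11.6015·437.3750 = 6553.562 mm³

Volume = 6553.562 mm³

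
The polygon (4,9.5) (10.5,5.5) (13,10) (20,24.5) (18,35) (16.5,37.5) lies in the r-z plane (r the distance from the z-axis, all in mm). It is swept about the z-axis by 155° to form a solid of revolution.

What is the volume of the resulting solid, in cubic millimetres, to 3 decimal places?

Profile (r,z), 6 vertices: (4,9.5) (10.5,5.5) (13,10) (20,24.5) (18,35) (16.5,37.5)
edge 0: (4,9.5)→(10.5,5.5)  cross = 4·5.5 − 10.5·9.5 = -77.7500; (r_i+r_j)·cross = 14.5·-77.7500 = -1127.3750
edge 1: (10.5,5.5)→(13,10)  cross = 10.5·10 − 13·5.5 = 33.5000; (r_i+r_j)·cross = 23.5·33.5000 = 787.2500
edge 2: (13,10)→(20,24.5)  cross = 13·24.5 − 20·10 = 118.5000; (r_i+r_j)·cross = 33·118.5000 = 3910.5000
edge 3: (20,24.5)→(18,35)  cross = 20·35 − 18·24.5 = 259.0000; (r_i+r_j)·cross = 38·259.0000 = 9842.0000
edge 4: (18,35)→(16.5,37.5)  cross = 18·37.5 − 16.5·35 = 97.5000; (r_i+r_j)·cross = 34.5·97.5000 = 3363.7500
edge 5: (16.5,37.5)→(4,9.5)  cross = 16.5·9.5 − 4·37.5 = 6.7500; (r_i+r_j)·cross = 20.5·6.7500 = 138.3750
Σcross = 437.5000 → A = |Σcross|/2 = 218.7500 mm²
Σ(r_i+r_j)·cross = 16914.5000 → first moment M = |Σ|/6 = 2819.0833
R_c = M/A = 2819.0833/218.7500 = 12.8872 mm
θ = 155° = 2.705260 rad
V = θ·R_c·A = 2.705260·12.8872·218.7500 = 7626.354 mm³

Volume = 7626.354 mm³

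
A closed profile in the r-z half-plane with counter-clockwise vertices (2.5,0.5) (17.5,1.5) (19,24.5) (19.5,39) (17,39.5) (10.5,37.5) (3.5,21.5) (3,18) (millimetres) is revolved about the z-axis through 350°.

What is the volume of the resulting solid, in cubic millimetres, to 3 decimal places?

Volume = 36406.041 mm³

Profile (r,z), 8 vertices: (2.5,0.5) (17.5,1.5) (19,24.5) (19.5,39) (17,39.5) (10.5,37.5) (3.5,21.5) (3,18)
edge 0: (2.5,0.5)→(17.5,1.5)  cross = 2.5·1.5 − 17.5·0.5 = -5.0000; (r_i+r_j)·cross = 20·-5.0000 = -100.0000
edge 1: (17.5,1.5)→(19,24.5)  cross = 17.5·24.5 − 19·1.5 = 400.2500; (r_i+r_j)·cross = 36.5·400.2500 = 14609.1250
edge 2: (19,24.5)→(19.5,39)  cross = 19·39 − 19.5·24.5 = 263.2500; (r_i+r_j)·cross = 38.5·263.2500 = 10135.1250
edge 3: (19.5,39)→(17,39.5)  cross = 19.5·39.5 − 17·39 = 107.2500; (r_i+r_j)·cross = 36.5·107.2500 = 3914.6250
edge 4: (17,39.5)→(10.5,37.5)  cross = 17·37.5 − 10.5·39.5 = 222.7500; (r_i+r_j)·cross = 27.5·222.7500 = 6125.6250
edge 5: (10.5,37.5)→(3.5,21.5)  cross = 10.5·21.5 − 3.5·37.5 = 94.5000; (r_i+r_j)·cross = 14·94.5000 = 1323.0000
edge 6: (3.5,21.5)→(3,18)  cross = 3.5·18 − 3·21.5 = -1.5000; (r_i+r_j)·cross = 6.5·-1.5000 = -9.7500
edge 7: (3,18)→(2.5,0.5)  cross = 3·0.5 − 2.5·18 = -43.5000; (r_i+r_j)·cross = 5.5·-43.5000 = -239.2500
Σcross = 1038.0000 → A = |Σcross|/2 = 519.0000 mm²
Σ(r_i+r_j)·cross = 35758.5000 → first moment M = |Σ|/6 = 5959.7500
R_c = M/A = 5959.7500/519.0000 = 11.4831 mm
θ = 350° = 6.108652 rad
V = θ·R_c·A = 6.108652·11.4831·519.0000 = 36406.041 mm³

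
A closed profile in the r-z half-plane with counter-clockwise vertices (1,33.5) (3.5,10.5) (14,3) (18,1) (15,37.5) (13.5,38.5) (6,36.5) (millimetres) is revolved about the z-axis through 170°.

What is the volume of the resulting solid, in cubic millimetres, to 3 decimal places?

Profile (r,z), 7 vertices: (1,33.5) (3.5,10.5) (14,3) (18,1) (15,37.5) (13.5,38.5) (6,36.5)
edge 0: (1,33.5)→(3.5,10.5)  cross = 1·10.5 − 3.5·33.5 = -106.7500; (r_i+r_j)·cross = 4.5·-106.7500 = -480.3750
edge 1: (3.5,10.5)→(14,3)  cross = 3.5·3 − 14·10.5 = -136.5000; (r_i+r_j)·cross = 17.5·-136.5000 = -2388.7500
edge 2: (14,3)→(18,1)  cross = 14·1 − 18·3 = -40.0000; (r_i+r_j)·cross = 32·-40.0000 = -1280.0000
edge 3: (18,1)→(15,37.5)  cross = 18·37.5 − 15·1 = 660.0000; (r_i+r_j)·cross = 33·660.0000 = 21780.0000
edge 4: (15,37.5)→(13.5,38.5)  cross = 15·38.5 − 13.5·37.5 = 71.2500; (r_i+r_j)·cross = 28.5·71.2500 = 2030.6250
edge 5: (13.5,38.5)→(6,36.5)  cross = 13.5·36.5 − 6·38.5 = 261.7500; (r_i+r_j)·cross = 19.5·261.7500 = 5104.1250
edge 6: (6,36.5)→(1,33.5)  cross = 6·33.5 − 1·36.5 = 164.5000; (r_i+r_j)·cross = 7·164.5000 = 1151.5000
Σcross = 874.2500 → A = |Σcross|/2 = 437.1250 mm²
Σ(r_i+r_j)·cross = 25917.1250 → first moment M = |Σ|/6 = 4319.5208
R_c = M/A = 4319.5208/437.1250 = 9.8817 mm
θ = 170° = 2.967060 rad
V = θ·R_c·A = 2.967060·9.8817·437.1250 = 12816.276 mm³

Volume = 12816.276 mm³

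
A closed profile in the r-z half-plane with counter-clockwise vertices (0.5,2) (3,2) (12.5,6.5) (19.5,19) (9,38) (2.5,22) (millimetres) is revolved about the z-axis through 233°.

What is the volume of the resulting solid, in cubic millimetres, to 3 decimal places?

Profile (r,z), 6 vertices: (0.5,2) (3,2) (12.5,6.5) (19.5,19) (9,38) (2.5,22)
edge 0: (0.5,2)→(3,2)  cross = 0.5·2 − 3·2 = -5.0000; (r_i+r_j)·cross = 3.5·-5.0000 = -17.5000
edge 1: (3,2)→(12.5,6.5)  cross = 3·6.5 − 12.5·2 = -5.5000; (r_i+r_j)·cross = 15.5·-5.5000 = -85.2500
edge 2: (12.5,6.5)→(19.5,19)  cross = 12.5·19 − 19.5·6.5 = 110.7500; (r_i+r_j)·cross = 32·110.7500 = 3544.0000
edge 3: (19.5,19)→(9,38)  cross = 19.5·38 − 9·19 = 570.0000; (r_i+r_j)·cross = 28.5·570.0000 = 16245.0000
edge 4: (9,38)→(2.5,22)  cross = 9·22 − 2.5·38 = 103.0000; (r_i+r_j)·cross = 11.5·103.0000 = 1184.5000
edge 5: (2.5,22)→(0.5,2)  cross = 2.5·2 − 0.5·22 = -6.0000; (r_i+r_j)·cross = 3·-6.0000 = -18.0000
Σcross = 767.2500 → A = |Σcross|/2 = 383.6250 mm²
Σ(r_i+r_j)·cross = 20852.7500 → first moment M = |Σ|/6 = 3475.4583
R_c = M/A = 3475.4583/383.6250 = 9.0595 mm
θ = 233° = 4.066617 rad
V = θ·R_c·A = 4.066617·9.0595·383.6250 = 14133.358 mm³

Volume = 14133.358 mm³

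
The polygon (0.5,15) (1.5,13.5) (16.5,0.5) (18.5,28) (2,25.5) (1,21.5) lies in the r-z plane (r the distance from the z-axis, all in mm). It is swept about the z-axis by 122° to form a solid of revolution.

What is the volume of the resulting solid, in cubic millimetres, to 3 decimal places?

Volume = 7239.803 mm³

Profile (r,z), 6 vertices: (0.5,15) (1.5,13.5) (16.5,0.5) (18.5,28) (2,25.5) (1,21.5)
edge 0: (0.5,15)→(1.5,13.5)  cross = 0.5·13.5 − 1.5·15 = -15.7500; (r_i+r_j)·cross = 2·-15.7500 = -31.5000
edge 1: (1.5,13.5)→(16.5,0.5)  cross = 1.5·0.5 − 16.5·13.5 = -222.0000; (r_i+r_j)·cross = 18·-222.0000 = -3996.0000
edge 2: (16.5,0.5)→(18.5,28)  cross = 16.5·28 − 18.5·0.5 = 452.7500; (r_i+r_j)·cross = 35·452.7500 = 15846.2500
edge 3: (18.5,28)→(2,25.5)  cross = 18.5·25.5 − 2·28 = 415.7500; (r_i+r_j)·cross = 20.5·415.7500 = 8522.8750
edge 4: (2,25.5)→(1,21.5)  cross = 2·21.5 − 1·25.5 = 17.5000; (r_i+r_j)·cross = 3·17.5000 = 52.5000
edge 5: (1,21.5)→(0.5,15)  cross = 1·15 − 0.5·21.5 = 4.2500; (r_i+r_j)·cross = 1.5·4.2500 = 6.3750
Σcross = 652.5000 → A = |Σcross|/2 = 326.2500 mm²
Σ(r_i+r_j)·cross = 20400.5000 → first moment M = |Σ|/6 = 3400.0833
R_c = M/A = 3400.0833/326.2500 = 10.4217 mm
θ = 122° = 2.129302 rad
V = θ·R_c·A = 2.129302·10.4217·326.2500 = 7239.803 mm³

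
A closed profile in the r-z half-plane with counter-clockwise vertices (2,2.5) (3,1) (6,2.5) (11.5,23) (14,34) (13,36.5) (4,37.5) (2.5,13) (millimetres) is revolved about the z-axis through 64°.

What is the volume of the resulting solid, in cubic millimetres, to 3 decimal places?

Profile (r,z), 8 vertices: (2,2.5) (3,1) (6,2.5) (11.5,23) (14,34) (13,36.5) (4,37.5) (2.5,13)
edge 0: (2,2.5)→(3,1)  cross = 2·1 − 3·2.5 = -5.5000; (r_i+r_j)·cross = 5·-5.5000 = -27.5000
edge 1: (3,1)→(6,2.5)  cross = 3·2.5 − 6·1 = 1.5000; (r_i+r_j)·cross = 9·1.5000 = 13.5000
edge 2: (6,2.5)→(11.5,23)  cross = 6·23 − 11.5·2.5 = 109.2500; (r_i+r_j)·cross = 17.5·109.2500 = 1911.8750
edge 3: (11.5,23)→(14,34)  cross = 11.5·34 − 14·23 = 69.0000; (r_i+r_j)·cross = 25.5·69.0000 = 1759.5000
edge 4: (14,34)→(13,36.5)  cross = 14·36.5 − 13·34 = 69.0000; (r_i+r_j)·cross = 27·69.0000 = 1863.0000
edge 5: (13,36.5)→(4,37.5)  cross = 13·37.5 − 4·36.5 = 341.5000; (r_i+r_j)·cross = 17·341.5000 = 5805.5000
edge 6: (4,37.5)→(2.5,13)  cross = 4·13 − 2.5·37.5 = -41.7500; (r_i+r_j)·cross = 6.5·-41.7500 = -271.3750
edge 7: (2.5,13)→(2,2.5)  cross = 2.5·2.5 − 2·13 = -19.7500; (r_i+r_j)·cross = 4.5·-19.7500 = -88.8750
Σcross = 523.2500 → A = |Σcross|/2 = 261.6250 mm²
Σ(r_i+r_j)·cross = 10965.6250 → first moment M = |Σ|/6 = 1827.6042
R_c = M/A = 1827.6042/261.6250 = 6.9856 mm
θ = 64° = 1.117011 rad
V = θ·R_c·A = 1.117011·6.9856·261.6250 = 2041.453 mm³

Volume = 2041.453 mm³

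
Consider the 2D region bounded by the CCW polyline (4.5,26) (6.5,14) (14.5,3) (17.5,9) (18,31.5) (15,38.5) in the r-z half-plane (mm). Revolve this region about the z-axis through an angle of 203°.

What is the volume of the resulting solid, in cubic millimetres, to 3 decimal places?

Volume = 13462.289 mm³

Profile (r,z), 6 vertices: (4.5,26) (6.5,14) (14.5,3) (17.5,9) (18,31.5) (15,38.5)
edge 0: (4.5,26)→(6.5,14)  cross = 4.5·14 − 6.5·26 = -106.0000; (r_i+r_j)·cross = 11·-106.0000 = -1166.0000
edge 1: (6.5,14)→(14.5,3)  cross = 6.5·3 − 14.5·14 = -183.5000; (r_i+r_j)·cross = 21·-183.5000 = -3853.5000
edge 2: (14.5,3)→(17.5,9)  cross = 14.5·9 − 17.5·3 = 78.0000; (r_i+r_j)·cross = 32·78.0000 = 2496.0000
edge 3: (17.5,9)→(18,31.5)  cross = 17.5·31.5 − 18·9 = 389.2500; (r_i+r_j)·cross = 35.5·389.2500 = 13818.3750
edge 4: (18,31.5)→(15,38.5)  cross = 18·38.5 − 15·31.5 = 220.5000; (r_i+r_j)·cross = 33·220.5000 = 7276.5000
edge 5: (15,38.5)→(4.5,26)  cross = 15·26 − 4.5·38.5 = 216.7500; (r_i+r_j)·cross = 19.5·216.7500 = 4226.6250
Σcross = 615.0000 → A = |Σcross|/2 = 307.5000 mm²
Σ(r_i+r_j)·cross = 22798.0000 → first moment M = |Σ|/6 = 3799.6667
R_c = M/A = 3799.6667/307.5000 = 12.3566 mm
θ = 203° = 3.543018 rad
V = θ·R_c·A = 3.543018·12.3566·307.5000 = 13462.289 mm³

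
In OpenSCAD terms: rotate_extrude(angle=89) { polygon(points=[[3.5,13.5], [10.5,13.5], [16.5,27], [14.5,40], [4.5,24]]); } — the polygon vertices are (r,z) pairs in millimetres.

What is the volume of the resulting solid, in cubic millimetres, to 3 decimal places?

Profile (r,z), 5 vertices: (3.5,13.5) (10.5,13.5) (16.5,27) (14.5,40) (4.5,24)
edge 0: (3.5,13.5)→(10.5,13.5)  cross = 3.5·13.5 − 10.5·13.5 = -94.5000; (r_i+r_j)·cross = 14·-94.5000 = -1323.0000
edge 1: (10.5,13.5)→(16.5,27)  cross = 10.5·27 − 16.5·13.5 = 60.7500; (r_i+r_j)·cross = 27·60.7500 = 1640.2500
edge 2: (16.5,27)→(14.5,40)  cross = 16.5·40 − 14.5·27 = 268.5000; (r_i+r_j)·cross = 31·268.5000 = 8323.5000
edge 3: (14.5,40)→(4.5,24)  cross = 14.5·24 − 4.5·40 = 168.0000; (r_i+r_j)·cross = 19·168.0000 = 3192.0000
edge 4: (4.5,24)→(3.5,13.5)  cross = 4.5·13.5 − 3.5·24 = -23.2500; (r_i+r_j)·cross = 8·-23.2500 = -186.0000
Σcross = 379.5000 → A = |Σcross|/2 = 189.7500 mm²
Σ(r_i+r_j)·cross = 11646.7500 → first moment M = |Σ|/6 = 1941.1250
R_c = M/A = 1941.1250/189.7500 = 10.2299 mm
θ = 89° = 1.553343 rad
V = θ·R_c·A = 1.553343·10.2299·189.7500 = 3015.233 mm³

Volume = 3015.233 mm³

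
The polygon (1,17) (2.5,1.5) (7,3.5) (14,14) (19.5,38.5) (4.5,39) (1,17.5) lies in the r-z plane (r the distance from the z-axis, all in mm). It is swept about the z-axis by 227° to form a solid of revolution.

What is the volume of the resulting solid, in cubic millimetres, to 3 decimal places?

Profile (r,z), 7 vertices: (1,17) (2.5,1.5) (7,3.5) (14,14) (19.5,38.5) (4.5,39) (1,17.5)
edge 0: (1,17)→(2.5,1.5)  cross = 1·1.5 − 2.5·17 = -41.0000; (r_i+r_j)·cross = 3.5·-41.0000 = -143.5000
edge 1: (2.5,1.5)→(7,3.5)  cross = 2.5·3.5 − 7·1.5 = -1.7500; (r_i+r_j)·cross = 9.5·-1.7500 = -16.6250
edge 2: (7,3.5)→(14,14)  cross = 7·14 − 14·3.5 = 49.0000; (r_i+r_j)·cross = 21·49.0000 = 1029.0000
edge 3: (14,14)→(19.5,38.5)  cross = 14·38.5 − 19.5·14 = 266.0000; (r_i+r_j)·cross = 33.5·266.0000 = 8911.0000
edge 4: (19.5,38.5)→(4.5,39)  cross = 19.5·39 − 4.5·38.5 = 587.2500; (r_i+r_j)·cross = 24·587.2500 = 14094.0000
edge 5: (4.5,39)→(1,17.5)  cross = 4.5·17.5 − 1·39 = 39.7500; (r_i+r_j)·cross = 5.5·39.7500 = 218.6250
edge 6: (1,17.5)→(1,17)  cross = 1·17 − 1·17.5 = -0.5000; (r_i+r_j)·cross = 2·-0.5000 = -1.0000
Σcross = 898.7500 → A = |Σcross|/2 = 449.3750 mm²
Σ(r_i+r_j)·cross = 24091.5000 → first moment M = |Σ|/6 = 4015.2500
R_c = M/A = 4015.2500/449.3750 = 8.9352 mm
θ = 227° = 3.961897 rad
V = θ·R_c·A = 3.961897·8.9352·449.3750 = 15908.009 mm³

Volume = 15908.009 mm³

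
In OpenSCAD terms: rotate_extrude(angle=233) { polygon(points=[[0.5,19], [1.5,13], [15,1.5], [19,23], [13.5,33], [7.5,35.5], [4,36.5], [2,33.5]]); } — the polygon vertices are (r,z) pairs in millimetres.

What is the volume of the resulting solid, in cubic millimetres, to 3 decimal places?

Volume = 16689.312 mm³

Profile (r,z), 8 vertices: (0.5,19) (1.5,13) (15,1.5) (19,23) (13.5,33) (7.5,35.5) (4,36.5) (2,33.5)
edge 0: (0.5,19)→(1.5,13)  cross = 0.5·13 − 1.5·19 = -22.0000; (r_i+r_j)·cross = 2·-22.0000 = -44.0000
edge 1: (1.5,13)→(15,1.5)  cross = 1.5·1.5 − 15·13 = -192.7500; (r_i+r_j)·cross = 16.5·-192.7500 = -3180.3750
edge 2: (15,1.5)→(19,23)  cross = 15·23 − 19·1.5 = 316.5000; (r_i+r_j)·cross = 34·316.5000 = 10761.0000
edge 3: (19,23)→(13.5,33)  cross = 19·33 − 13.5·23 = 316.5000; (r_i+r_j)·cross = 32.5·316.5000 = 10286.2500
edge 4: (13.5,33)→(7.5,35.5)  cross = 13.5·35.5 − 7.5·33 = 231.7500; (r_i+r_j)·cross = 21·231.7500 = 4866.7500
edge 5: (7.5,35.5)→(4,36.5)  cross = 7.5·36.5 − 4·35.5 = 131.7500; (r_i+r_j)·cross = 11.5·131.7500 = 1515.1250
edge 6: (4,36.5)→(2,33.5)  cross = 4·33.5 − 2·36.5 = 61.0000; (r_i+r_j)·cross = 6·61.0000 = 366.0000
edge 7: (2,33.5)→(0.5,19)  cross = 2·19 − 0.5·33.5 = 21.2500; (r_i+r_j)·cross = 2.5·21.2500 = 53.1250
Σcross = 864.0000 → A = |Σcross|/2 = 432.0000 mm²
Σ(r_i+r_j)·cross = 24623.8750 → first moment M = |Σ|/6 = 4103.9792
R_c = M/A = 4103.9792/432.0000 = 9.5000 mm
θ = 233° = 4.066617 rad
V = θ·R_c·A = 4.066617·9.5000·432.0000 = 16689.312 mm³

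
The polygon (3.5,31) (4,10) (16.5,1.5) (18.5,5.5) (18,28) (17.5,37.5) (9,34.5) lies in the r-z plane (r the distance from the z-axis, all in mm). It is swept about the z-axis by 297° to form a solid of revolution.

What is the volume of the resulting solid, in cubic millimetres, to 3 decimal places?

Volume = 25203.447 mm³

Profile (r,z), 7 vertices: (3.5,31) (4,10) (16.5,1.5) (18.5,5.5) (18,28) (17.5,37.5) (9,34.5)
edge 0: (3.5,31)→(4,10)  cross = 3.5·10 − 4·31 = -89.0000; (r_i+r_j)·cross = 7.5·-89.0000 = -667.5000
edge 1: (4,10)→(16.5,1.5)  cross = 4·1.5 − 16.5·10 = -159.0000; (r_i+r_j)·cross = 20.5·-159.0000 = -3259.5000
edge 2: (16.5,1.5)→(18.5,5.5)  cross = 16.5·5.5 − 18.5·1.5 = 63.0000; (r_i+r_j)·cross = 35·63.0000 = 2205.0000
edge 3: (18.5,5.5)→(18,28)  cross = 18.5·28 − 18·5.5 = 419.0000; (r_i+r_j)·cross = 36.5·419.0000 = 15293.5000
edge 4: (18,28)→(17.5,37.5)  cross = 18·37.5 − 17.5·28 = 185.0000; (r_i+r_j)·cross = 35.5·185.0000 = 6567.5000
edge 5: (17.5,37.5)→(9,34.5)  cross = 17.5·34.5 − 9·37.5 = 266.2500; (r_i+r_j)·cross = 26.5·266.2500 = 7055.6250
edge 6: (9,34.5)→(3.5,31)  cross = 9·31 − 3.5·34.5 = 158.2500; (r_i+r_j)·cross = 12.5·158.2500 = 1978.1250
Σcross = 843.5000 → A = |Σcross|/2 = 421.7500 mm²
Σ(r_i+r_j)·cross = 29172.7500 → first moment M = |Σ|/6 = 4862.1250
R_c = M/A = 4862.1250/421.7500 = 11.5285 mm
θ = 297° = 5.183628 rad
V = θ·R_c·A = 5.183628·11.5285·421.7500 = 25203.447 mm³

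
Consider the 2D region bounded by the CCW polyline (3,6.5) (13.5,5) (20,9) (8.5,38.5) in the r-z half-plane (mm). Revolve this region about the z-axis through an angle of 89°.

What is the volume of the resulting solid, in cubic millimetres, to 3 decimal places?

Profile (r,z), 4 vertices: (3,6.5) (13.5,5) (20,9) (8.5,38.5)
edge 0: (3,6.5)→(13.5,5)  cross = 3·5 − 13.5·6.5 = -72.7500; (r_i+r_j)·cross = 16.5·-72.7500 = -1200.3750
edge 1: (13.5,5)→(20,9)  cross = 13.5·9 − 20·5 = 21.5000; (r_i+r_j)·cross = 33.5·21.5000 = 720.2500
edge 2: (20,9)→(8.5,38.5)  cross = 20·38.5 − 8.5·9 = 693.5000; (r_i+r_j)·cross = 28.5·693.5000 = 19764.7500
edge 3: (8.5,38.5)→(3,6.5)  cross = 8.5·6.5 − 3·38.5 = -60.2500; (r_i+r_j)·cross = 11.5·-60.2500 = -692.8750
Σcross = 582.0000 → A = |Σcross|/2 = 291.0000 mm²
Σ(r_i+r_j)·cross = 18591.7500 → first moment M = |Σ|/6 = 3098.6250
R_c = M/A = 3098.6250/291.0000 = 10.6482 mm
θ = 89° = 1.553343 rad
V = θ·R_c·A = 1.553343·10.6482·291.0000 = 4813.228 mm³

Volume = 4813.228 mm³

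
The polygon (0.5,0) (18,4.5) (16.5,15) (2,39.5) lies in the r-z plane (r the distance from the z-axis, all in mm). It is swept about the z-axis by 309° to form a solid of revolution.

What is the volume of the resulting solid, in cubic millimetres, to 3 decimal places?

Profile (r,z), 4 vertices: (0.5,0) (18,4.5) (16.5,15) (2,39.5)
edge 0: (0.5,0)→(18,4.5)  cross = 0.5·4.5 − 18·0 = 2.2500; (r_i+r_j)·cross = 18.5·2.2500 = 41.6250
edge 1: (18,4.5)→(16.5,15)  cross = 18·15 − 16.5·4.5 = 195.7500; (r_i+r_j)·cross = 34.5·195.7500 = 6753.3750
edge 2: (16.5,15)→(2,39.5)  cross = 16.5·39.5 − 2·15 = 621.7500; (r_i+r_j)·cross = 18.5·621.7500 = 11502.3750
edge 3: (2,39.5)→(0.5,0)  cross = 2·0 − 0.5·39.5 = -19.7500; (r_i+r_j)·cross = 2.5·-19.7500 = -49.3750
Σcross = 800.0000 → A = |Σcross|/2 = 400.0000 mm²
Σ(r_i+r_j)·cross = 18248.0000 → first moment M = |Σ|/6 = 3041.3333
R_c = M/A = 3041.3333/400.0000 = 7.6033 mm
θ = 309° = 5.393067 rad
V = θ·R_c·A = 5.393067·7.6033·400.0000 = 16402.116 mm³

Volume = 16402.116 mm³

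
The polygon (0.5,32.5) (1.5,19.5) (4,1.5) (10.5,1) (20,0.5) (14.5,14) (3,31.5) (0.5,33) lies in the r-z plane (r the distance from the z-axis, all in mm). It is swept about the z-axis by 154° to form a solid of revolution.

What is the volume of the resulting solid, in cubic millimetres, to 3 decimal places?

Profile (r,z), 8 vertices: (0.5,32.5) (1.5,19.5) (4,1.5) (10.5,1) (20,0.5) (14.5,14) (3,31.5) (0.5,33)
edge 0: (0.5,32.5)→(1.5,19.5)  cross = 0.5·19.5 − 1.5·32.5 = -39.0000; (r_i+r_j)·cross = 2·-39.0000 = -78.0000
edge 1: (1.5,19.5)→(4,1.5)  cross = 1.5·1.5 − 4·19.5 = -75.7500; (r_i+r_j)·cross = 5.5·-75.7500 = -416.6250
edge 2: (4,1.5)→(10.5,1)  cross = 4·1 − 10.5·1.5 = -11.7500; (r_i+r_j)·cross = 14.5·-11.7500 = -170.3750
edge 3: (10.5,1)→(20,0.5)  cross = 10.5·0.5 − 20·1 = -14.7500; (r_i+r_j)·cross = 30.5·-14.7500 = -449.8750
edge 4: (20,0.5)→(14.5,14)  cross = 20·14 − 14.5·0.5 = 272.7500; (r_i+r_j)·cross = 34.5·272.7500 = 9409.8750
edge 5: (14.5,14)→(3,31.5)  cross = 14.5·31.5 − 3·14 = 414.7500; (r_i+r_j)·cross = 17.5·414.7500 = 7258.1250
edge 6: (3,31.5)→(0.5,33)  cross = 3·33 − 0.5·31.5 = 83.2500; (r_i+r_j)·cross = 3.5·83.2500 = 291.3750
edge 7: (0.5,33)→(0.5,32.5)  cross = 0.5·32.5 − 0.5·33 = -0.2500; (r_i+r_j)·cross = 1·-0.2500 = -0.2500
Σcross = 629.2500 → A = |Σcross|/2 = 314.6250 mm²
Σ(r_i+r_j)·cross = 15844.2500 → first moment M = |Σ|/6 = 2640.7083
R_c = M/A = 2640.7083/314.6250 = 8.3932 mm
θ = 154° = 2.687807 rad
V = θ·R_c·A = 2.687807·8.3932·314.6250 = 7097.714 mm³

Volume = 7097.714 mm³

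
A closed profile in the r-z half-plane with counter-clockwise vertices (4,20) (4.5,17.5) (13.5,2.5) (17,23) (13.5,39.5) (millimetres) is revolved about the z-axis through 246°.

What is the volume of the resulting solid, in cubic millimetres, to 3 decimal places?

Profile (r,z), 5 vertices: (4,20) (4.5,17.5) (13.5,2.5) (17,23) (13.5,39.5)
edge 0: (4,20)→(4.5,17.5)  cross = 4·17.5 − 4.5·20 = -20.0000; (r_i+r_j)·cross = 8.5·-20.0000 = -170.0000
edge 1: (4.5,17.5)→(13.5,2.5)  cross = 4.5·2.5 − 13.5·17.5 = -225.0000; (r_i+r_j)·cross = 18·-225.0000 = -4050.0000
edge 2: (13.5,2.5)→(17,23)  cross = 13.5·23 − 17·2.5 = 268.0000; (r_i+r_j)·cross = 30.5·268.0000 = 8174.0000
edge 3: (17,23)→(13.5,39.5)  cross = 17·39.5 − 13.5·23 = 361.0000; (r_i+r_j)·cross = 30.5·361.0000 = 11010.5000
edge 4: (13.5,39.5)→(4,20)  cross = 13.5·20 − 4·39.5 = 112.0000; (r_i+r_j)·cross = 17.5·112.0000 = 1960.0000
Σcross = 496.0000 → A = |Σcross|/2 = 248.0000 mm²
Σ(r_i+r_j)·cross = 16924.5000 → first moment M = |Σ|/6 = 2820.7500
R_c = M/A = 2820.7500/248.0000 = 11.3740 mm
θ = 246° = 4.293510 rad
V = θ·R_c·A = 4.293510·11.3740·248.0000 = 12110.918 mm³

Volume = 12110.918 mm³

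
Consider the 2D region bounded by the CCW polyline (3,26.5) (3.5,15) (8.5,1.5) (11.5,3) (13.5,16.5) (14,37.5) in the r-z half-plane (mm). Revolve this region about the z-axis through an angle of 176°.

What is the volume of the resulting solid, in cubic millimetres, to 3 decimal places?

Volume = 7209.850 mm³

Profile (r,z), 6 vertices: (3,26.5) (3.5,15) (8.5,1.5) (11.5,3) (13.5,16.5) (14,37.5)
edge 0: (3,26.5)→(3.5,15)  cross = 3·15 − 3.5·26.5 = -47.7500; (r_i+r_j)·cross = 6.5·-47.7500 = -310.3750
edge 1: (3.5,15)→(8.5,1.5)  cross = 3.5·1.5 − 8.5·15 = -122.2500; (r_i+r_j)·cross = 12·-122.2500 = -1467.0000
edge 2: (8.5,1.5)→(11.5,3)  cross = 8.5·3 − 11.5·1.5 = 8.2500; (r_i+r_j)·cross = 20·8.2500 = 165.0000
edge 3: (11.5,3)→(13.5,16.5)  cross = 11.5·16.5 − 13.5·3 = 149.2500; (r_i+r_j)·cross = 25·149.2500 = 3731.2500
edge 4: (13.5,16.5)→(14,37.5)  cross = 13.5·37.5 − 14·16.5 = 275.2500; (r_i+r_j)·cross = 27.5·275.2500 = 7569.3750
edge 5: (14,37.5)→(3,26.5)  cross = 14·26.5 − 3·37.5 = 258.5000; (r_i+r_j)·cross = 17·258.5000 = 4394.5000
Σcross = 521.2500 → A = |Σcross|/2 = 260.6250 mm²
Σ(r_i+r_j)·cross = 14082.7500 → first moment M = |Σ|/6 = 2347.1250
R_c = M/A = 2347.1250/260.6250 = 9.0058 mm
θ = 176° = 3.071779 rad
V = θ·R_c·A = 3.071779·9.0058·260.6250 = 7209.850 mm³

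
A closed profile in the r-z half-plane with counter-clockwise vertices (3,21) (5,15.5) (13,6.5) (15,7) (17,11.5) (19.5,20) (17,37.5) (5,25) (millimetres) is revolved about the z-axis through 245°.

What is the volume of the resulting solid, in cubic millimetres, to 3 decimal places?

Volume = 15672.104 mm³

Profile (r,z), 8 vertices: (3,21) (5,15.5) (13,6.5) (15,7) (17,11.5) (19.5,20) (17,37.5) (5,25)
edge 0: (3,21)→(5,15.5)  cross = 3·15.5 − 5·21 = -58.5000; (r_i+r_j)·cross = 8·-58.5000 = -468.0000
edge 1: (5,15.5)→(13,6.5)  cross = 5·6.5 − 13·15.5 = -169.0000; (r_i+r_j)·cross = 18·-169.0000 = -3042.0000
edge 2: (13,6.5)→(15,7)  cross = 13·7 − 15·6.5 = -6.5000; (r_i+r_j)·cross = 28·-6.5000 = -182.0000
edge 3: (15,7)→(17,11.5)  cross = 15·11.5 − 17·7 = 53.5000; (r_i+r_j)·cross = 32·53.5000 = 1712.0000
edge 4: (17,11.5)→(19.5,20)  cross = 17·20 − 19.5·11.5 = 115.7500; (r_i+r_j)·cross = 36.5·115.7500 = 4224.8750
edge 5: (19.5,20)→(17,37.5)  cross = 19.5·37.5 − 17·20 = 391.2500; (r_i+r_j)·cross = 36.5·391.2500 = 14280.6250
edge 6: (17,37.5)→(5,25)  cross = 17·25 − 5·37.5 = 237.5000; (r_i+r_j)·cross = 22·237.5000 = 5225.0000
edge 7: (5,25)→(3,21)  cross = 5·21 − 3·25 = 30.0000; (r_i+r_j)·cross = 8·30.0000 = 240.0000
Σcross = 594.0000 → A = |Σcross|/2 = 297.0000 mm²
Σ(r_i+r_j)·cross = 21990.5000 → first moment M = |Σ|/6 = 3665.0833
R_c = M/A = 3665.0833/297.0000 = 12.3403 mm
θ = 245° = 4.276057 rad
V = θ·R_c·A = 4.276057·12.3403·297.0000 = 15672.104 mm³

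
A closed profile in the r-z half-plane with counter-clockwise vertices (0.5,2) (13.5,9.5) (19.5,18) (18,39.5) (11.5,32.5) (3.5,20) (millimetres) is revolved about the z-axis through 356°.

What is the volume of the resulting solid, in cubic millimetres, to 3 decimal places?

Volume = 24768.055 mm³

Profile (r,z), 6 vertices: (0.5,2) (13.5,9.5) (19.5,18) (18,39.5) (11.5,32.5) (3.5,20)
edge 0: (0.5,2)→(13.5,9.5)  cross = 0.5·9.5 − 13.5·2 = -22.2500; (r_i+r_j)·cross = 14·-22.2500 = -311.5000
edge 1: (13.5,9.5)→(19.5,18)  cross = 13.5·18 − 19.5·9.5 = 57.7500; (r_i+r_j)·cross = 33·57.7500 = 1905.7500
edge 2: (19.5,18)→(18,39.5)  cross = 19.5·39.5 − 18·18 = 446.2500; (r_i+r_j)·cross = 37.5·446.2500 = 16734.3750
edge 3: (18,39.5)→(11.5,32.5)  cross = 18·32.5 − 11.5·39.5 = 130.7500; (r_i+r_j)·cross = 29.5·130.7500 = 3857.1250
edge 4: (11.5,32.5)→(3.5,20)  cross = 11.5·20 − 3.5·32.5 = 116.2500; (r_i+r_j)·cross = 15·116.2500 = 1743.7500
edge 5: (3.5,20)→(0.5,2)  cross = 3.5·2 − 0.5·20 = -3.0000; (r_i+r_j)·cross = 4·-3.0000 = -12.0000
Σcross = 725.7500 → A = |Σcross|/2 = 362.8750 mm²
Σ(r_i+r_j)·cross = 23917.5000 → first moment M = |Σ|/6 = 3986.2500
R_c = M/A = 3986.2500/362.8750 = 10.9852 mm
θ = 356° = 6.213372 rad
V = θ·R_c·A = 6.213372·10.9852·362.8750 = 24768.055 mm³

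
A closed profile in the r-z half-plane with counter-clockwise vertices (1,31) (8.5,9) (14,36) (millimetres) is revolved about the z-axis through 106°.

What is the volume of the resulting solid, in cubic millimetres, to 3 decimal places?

Volume = 2344.089 mm³

Profile (r,z), 3 vertices: (1,31) (8.5,9) (14,36)
edge 0: (1,31)→(8.5,9)  cross = 1·9 − 8.5·31 = -254.5000; (r_i+r_j)·cross = 9.5·-254.5000 = -2417.7500
edge 1: (8.5,9)→(14,36)  cross = 8.5·36 − 14·9 = 180.0000; (r_i+r_j)·cross = 22.5·180.0000 = 4050.0000
edge 2: (14,36)→(1,31)  cross = 14·31 − 1·36 = 398.0000; (r_i+r_j)·cross = 15·398.0000 = 5970.0000
Σcross = 323.5000 → A = |Σcross|/2 = 161.7500 mm²
Σ(r_i+r_j)·cross = 7602.2500 → first moment M = |Σ|/6 = 1267.0417
R_c = M/A = 1267.0417/161.7500 = 7.8333 mm
θ = 106° = 1.850049 rad
V = θ·R_c·A = 1.850049·7.8333·161.7500 = 2344.089 mm³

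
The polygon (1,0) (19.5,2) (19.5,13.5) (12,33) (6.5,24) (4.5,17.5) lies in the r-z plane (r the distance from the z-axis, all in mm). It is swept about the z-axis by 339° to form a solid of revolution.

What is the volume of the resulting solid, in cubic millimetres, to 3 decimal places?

Volume = 24929.626 mm³

Profile (r,z), 6 vertices: (1,0) (19.5,2) (19.5,13.5) (12,33) (6.5,24) (4.5,17.5)
edge 0: (1,0)→(19.5,2)  cross = 1·2 − 19.5·0 = 2.0000; (r_i+r_j)·cross = 20.5·2.0000 = 41.0000
edge 1: (19.5,2)→(19.5,13.5)  cross = 19.5·13.5 − 19.5·2 = 224.2500; (r_i+r_j)·cross = 39·224.2500 = 8745.7500
edge 2: (19.5,13.5)→(12,33)  cross = 19.5·33 − 12·13.5 = 481.5000; (r_i+r_j)·cross = 31.5·481.5000 = 15167.2500
edge 3: (12,33)→(6.5,24)  cross = 12·24 − 6.5·33 = 73.5000; (r_i+r_j)·cross = 18.5·73.5000 = 1359.7500
edge 4: (6.5,24)→(4.5,17.5)  cross = 6.5·17.5 − 4.5·24 = 5.7500; (r_i+r_j)·cross = 11·5.7500 = 63.2500
edge 5: (4.5,17.5)→(1,0)  cross = 4.5·0 − 1·17.5 = -17.5000; (r_i+r_j)·cross = 5.5·-17.5000 = -96.2500
Σcross = 769.5000 → A = |Σcross|/2 = 384.7500 mm²
Σ(r_i+r_j)·cross = 25280.7500 → first moment M = |Σ|/6 = 4213.4583
R_c = M/A = 4213.4583/384.7500 = 10.9512 mm
θ = 339° = 5.916666 rad
V = θ·R_c·A = 5.916666·10.9512·384.7500 = 24929.626 mm³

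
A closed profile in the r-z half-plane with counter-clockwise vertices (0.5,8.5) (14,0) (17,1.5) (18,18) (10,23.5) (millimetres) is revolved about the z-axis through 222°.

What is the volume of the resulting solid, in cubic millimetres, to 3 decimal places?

Volume = 10502.591 mm³

Profile (r,z), 5 vertices: (0.5,8.5) (14,0) (17,1.5) (18,18) (10,23.5)
edge 0: (0.5,8.5)→(14,0)  cross = 0.5·0 − 14·8.5 = -119.0000; (r_i+r_j)·cross = 14.5·-119.0000 = -1725.5000
edge 1: (14,0)→(17,1.5)  cross = 14·1.5 − 17·0 = 21.0000; (r_i+r_j)·cross = 31·21.0000 = 651.0000
edge 2: (17,1.5)→(18,18)  cross = 17·18 − 18·1.5 = 279.0000; (r_i+r_j)·cross = 35·279.0000 = 9765.0000
edge 3: (18,18)→(10,23.5)  cross = 18·23.5 − 10·18 = 243.0000; (r_i+r_j)·cross = 28·243.0000 = 6804.0000
edge 4: (10,23.5)→(0.5,8.5)  cross = 10·8.5 − 0.5·23.5 = 73.2500; (r_i+r_j)·cross = 10.5·73.2500 = 769.1250
Σcross = 497.2500 → A = |Σcross|/2 = 248.6250 mm²
Σ(r_i+r_j)·cross = 16263.6250 → first moment M = |Σ|/6 = 2710.6042
R_c = M/A = 2710.6042/248.6250 = 10.9024 mm
θ = 222° = 3.874631 rad
V = θ·R_c·A = 3.874631·10.9024·248.6250 = 10502.591 mm³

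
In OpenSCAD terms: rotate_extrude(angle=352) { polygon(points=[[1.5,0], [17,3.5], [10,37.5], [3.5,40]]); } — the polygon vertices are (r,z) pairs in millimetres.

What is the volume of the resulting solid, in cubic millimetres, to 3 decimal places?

Profile (r,z), 4 vertices: (1.5,0) (17,3.5) (10,37.5) (3.5,40)
edge 0: (1.5,0)→(17,3.5)  cross = 1.5·3.5 − 17·0 = 5.2500; (r_i+r_j)·cross = 18.5·5.2500 = 97.1250
edge 1: (17,3.5)→(10,37.5)  cross = 17·37.5 − 10·3.5 = 602.5000; (r_i+r_j)·cross = 27·602.5000 = 16267.5000
edge 2: (10,37.5)→(3.5,40)  cross = 10·40 − 3.5·37.5 = 268.7500; (r_i+r_j)·cross = 13.5·268.7500 = 3628.1250
edge 3: (3.5,40)→(1.5,0)  cross = 3.5·0 − 1.5·40 = -60.0000; (r_i+r_j)·cross = 5·-60.0000 = -300.0000
Σcross = 816.5000 → A = |Σcross|/2 = 408.2500 mm²
Σ(r_i+r_j)·cross = 19692.7500 → first moment M = |Σ|/6 = 3282.1250
R_c = M/A = 3282.1250/408.2500 = 8.0395 mm
θ = 352° = 6.143559 rad
V = θ·R_c·A = 6.143559·8.0395·408.2500 = 20163.928 mm³

Volume = 20163.928 mm³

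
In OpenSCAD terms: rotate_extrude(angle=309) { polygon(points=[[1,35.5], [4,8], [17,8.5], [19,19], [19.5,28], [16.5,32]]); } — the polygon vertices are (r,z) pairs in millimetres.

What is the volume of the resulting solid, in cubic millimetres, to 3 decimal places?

Profile (r,z), 6 vertices: (1,35.5) (4,8) (17,8.5) (19,19) (19.5,28) (16.5,32)
edge 0: (1,35.5)→(4,8)  cross = 1·8 − 4·35.5 = -134.0000; (r_i+r_j)·cross = 5·-134.0000 = -670.0000
edge 1: (4,8)→(17,8.5)  cross = 4·8.5 − 17·8 = -102.0000; (r_i+r_j)·cross = 21·-102.0000 = -2142.0000
edge 2: (17,8.5)→(19,19)  cross = 17·19 − 19·8.5 = 161.5000; (r_i+r_j)·cross = 36·161.5000 = 5814.0000
edge 3: (19,19)→(19.5,28)  cross = 19·28 − 19.5·19 = 161.5000; (r_i+r_j)·cross = 38.5·161.5000 = 6217.7500
edge 4: (19.5,28)→(16.5,32)  cross = 19.5·32 − 16.5·28 = 162.0000; (r_i+r_j)·cross = 36·162.0000 = 5832.0000
edge 5: (16.5,32)→(1,35.5)  cross = 16.5·35.5 − 1·32 = 553.7500; (r_i+r_j)·cross = 17.5·553.7500 = 9690.6250
Σcross = 802.7500 → A = |Σcross|/2 = 401.3750 mm²
Σ(r_i+r_j)·cross = 24742.3750 → first moment M = |Σ|/6 = 4123.7292
R_c = M/A = 4123.7292/401.3750 = 10.2740 mm
θ = 309° = 5.393067 rad
V = θ·R_c·A = 5.393067·10.2740·401.3750 = 22239.549 mm³

Volume = 22239.549 mm³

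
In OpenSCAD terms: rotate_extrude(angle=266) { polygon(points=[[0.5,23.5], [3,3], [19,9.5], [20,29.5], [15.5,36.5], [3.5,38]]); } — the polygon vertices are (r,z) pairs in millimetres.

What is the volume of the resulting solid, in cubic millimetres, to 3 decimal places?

Profile (r,z), 6 vertices: (0.5,23.5) (3,3) (19,9.5) (20,29.5) (15.5,36.5) (3.5,38)
edge 0: (0.5,23.5)→(3,3)  cross = 0.5·3 − 3·23.5 = -69.0000; (r_i+r_j)·cross = 3.5·-69.0000 = -241.5000
edge 1: (3,3)→(19,9.5)  cross = 3·9.5 − 19·3 = -28.5000; (r_i+r_j)·cross = 22·-28.5000 = -627.0000
edge 2: (19,9.5)→(20,29.5)  cross = 19·29.5 − 20·9.5 = 370.5000; (r_i+r_j)·cross = 39·370.5000 = 14449.5000
edge 3: (20,29.5)→(15.5,36.5)  cross = 20·36.5 − 15.5·29.5 = 272.7500; (r_i+r_j)·cross = 35.5·272.7500 = 9682.6250
edge 4: (15.5,36.5)→(3.5,38)  cross = 15.5·38 − 3.5·36.5 = 461.2500; (r_i+r_j)·cross = 19·461.2500 = 8763.7500
edge 5: (3.5,38)→(0.5,23.5)  cross = 3.5·23.5 − 0.5·38 = 63.2500; (r_i+r_j)·cross = 4·63.2500 = 253.0000
Σcross = 1070.2500 → A = |Σcross|/2 = 535.1250 mm²
Σ(r_i+r_j)·cross = 32280.3750 → first moment M = |Σ|/6 = 5380.0625
R_c = M/A = 5380.0625/535.1250 = 10.0538 mm
θ = 266° = 4.642576 rad
V = θ·R_c·A = 4.642576·10.0538·535.1250 = 24977.348 mm³

Volume = 24977.348 mm³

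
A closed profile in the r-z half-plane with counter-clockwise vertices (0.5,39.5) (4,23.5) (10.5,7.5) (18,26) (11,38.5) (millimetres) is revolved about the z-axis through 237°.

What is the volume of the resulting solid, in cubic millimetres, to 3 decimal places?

Profile (r,z), 5 vertices: (0.5,39.5) (4,23.5) (10.5,7.5) (18,26) (11,38.5)
edge 0: (0.5,39.5)→(4,23.5)  cross = 0.5·23.5 − 4·39.5 = -146.2500; (r_i+r_j)·cross = 4.5·-146.2500 = -658.1250
edge 1: (4,23.5)→(10.5,7.5)  cross = 4·7.5 − 10.5·23.5 = -216.7500; (r_i+r_j)·cross = 14.5·-216.7500 = -3142.8750
edge 2: (10.5,7.5)→(18,26)  cross = 10.5·26 − 18·7.5 = 138.0000; (r_i+r_j)·cross = 28.5·138.0000 = 3933.0000
edge 3: (18,26)→(11,38.5)  cross = 18·38.5 − 11·26 = 407.0000; (r_i+r_j)·cross = 29·407.0000 = 11803.0000
edge 4: (11,38.5)→(0.5,39.5)  cross = 11·39.5 − 0.5·38.5 = 415.2500; (r_i+r_j)·cross = 11.5·415.2500 = 4775.3750
Σcross = 597.2500 → A = |Σcross|/2 = 298.6250 mm²
Σ(r_i+r_j)·cross = 16710.3750 → first moment M = |Σ|/6 = 2785.0625
R_c = M/A = 2785.0625/298.6250 = 9.3263 mm
θ = 237° = 4.136430 rad
V = θ·R_c·A = 4.136430·9.3263·298.6250 = 11520.217 mm³

Volume = 11520.217 mm³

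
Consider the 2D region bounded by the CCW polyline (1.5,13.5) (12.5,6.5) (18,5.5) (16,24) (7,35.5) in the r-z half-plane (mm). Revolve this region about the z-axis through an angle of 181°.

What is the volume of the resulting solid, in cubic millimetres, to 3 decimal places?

Profile (r,z), 5 vertices: (1.5,13.5) (12.5,6.5) (18,5.5) (16,24) (7,35.5)
edge 0: (1.5,13.5)→(12.5,6.5)  cross = 1.5·6.5 − 12.5·13.5 = -159.0000; (r_i+r_j)·cross = 14·-159.0000 = -2226.0000
edge 1: (12.5,6.5)→(18,5.5)  cross = 12.5·5.5 − 18·6.5 = -48.2500; (r_i+r_j)·cross = 30.5·-48.2500 = -1471.6250
edge 2: (18,5.5)→(16,24)  cross = 18·24 − 16·5.5 = 344.0000; (r_i+r_j)·cross = 34·344.0000 = 11696.0000
edge 3: (16,24)→(7,35.5)  cross = 16·35.5 − 7·24 = 400.0000; (r_i+r_j)·cross = 23·400.0000 = 9200.0000
edge 4: (7,35.5)→(1.5,13.5)  cross = 7·13.5 − 1.5·35.5 = 41.2500; (r_i+r_j)·cross = 8.5·41.2500 = 350.6250
Σcross = 578.0000 → A = |Σcross|/2 = 289.0000 mm²
Σ(r_i+r_j)·cross = 17549.0000 → first moment M = |Σ|/6 = 2924.8333
R_c = M/A = 2924.8333/289.0000 = 10.1205 mm
θ = 181° = 3.159046 rad
V = θ·R_c·A = 3.159046·10.1205·289.0000 = 9239.683 mm³

Volume = 9239.683 mm³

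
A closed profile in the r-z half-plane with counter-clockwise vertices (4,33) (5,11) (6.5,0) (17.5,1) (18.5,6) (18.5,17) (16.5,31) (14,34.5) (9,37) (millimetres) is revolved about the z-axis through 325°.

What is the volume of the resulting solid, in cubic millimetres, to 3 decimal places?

Volume = 28340.684 mm³

Profile (r,z), 9 vertices: (4,33) (5,11) (6.5,0) (17.5,1) (18.5,6) (18.5,17) (16.5,31) (14,34.5) (9,37)
edge 0: (4,33)→(5,11)  cross = 4·11 − 5·33 = -121.0000; (r_i+r_j)·cross = 9·-121.0000 = -1089.0000
edge 1: (5,11)→(6.5,0)  cross = 5·0 − 6.5·11 = -71.5000; (r_i+r_j)·cross = 11.5·-71.5000 = -822.2500
edge 2: (6.5,0)→(17.5,1)  cross = 6.5·1 − 17.5·0 = 6.5000; (r_i+r_j)·cross = 24·6.5000 = 156.0000
edge 3: (17.5,1)→(18.5,6)  cross = 17.5·6 − 18.5·1 = 86.5000; (r_i+r_j)·cross = 36·86.5000 = 3114.0000
edge 4: (18.5,6)→(18.5,17)  cross = 18.5·17 − 18.5·6 = 203.5000; (r_i+r_j)·cross = 37·203.5000 = 7529.5000
edge 5: (18.5,17)→(16.5,31)  cross = 18.5·31 − 16.5·17 = 293.0000; (r_i+r_j)·cross = 35·293.0000 = 10255.0000
edge 6: (16.5,31)→(14,34.5)  cross = 16.5·34.5 − 14·31 = 135.2500; (r_i+r_j)·cross = 30.5·135.2500 = 4125.1250
edge 7: (14,34.5)→(9,37)  cross = 14·37 − 9·34.5 = 207.5000; (r_i+r_j)·cross = 23·207.5000 = 4772.5000
edge 8: (9,37)→(4,33)  cross = 9·33 − 4·37 = 149.0000; (r_i+r_j)·cross = 13·149.0000 = 1937.0000
Σcross = 888.7500 → A = |Σcross|/2 = 444.3750 mm²
Σ(r_i+r_j)·cross = 29977.8750 → first moment M = |Σ|/6 = 4996.3125
R_c = M/A = 4996.3125/444.3750 = 11.2435 mm
θ = 325° = 5.672320 rad
V = θ·R_c·A = 5.672320·11.2435·444.3750 = 28340.684 mm³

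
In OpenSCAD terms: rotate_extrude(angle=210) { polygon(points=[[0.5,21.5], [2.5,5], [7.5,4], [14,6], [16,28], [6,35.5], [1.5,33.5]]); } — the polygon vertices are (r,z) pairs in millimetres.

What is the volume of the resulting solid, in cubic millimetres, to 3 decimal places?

Profile (r,z), 7 vertices: (0.5,21.5) (2.5,5) (7.5,4) (14,6) (16,28) (6,35.5) (1.5,33.5)
edge 0: (0.5,21.5)→(2.5,5)  cross = 0.5·5 − 2.5·21.5 = -51.2500; (r_i+r_j)·cross = 3·-51.2500 = -153.7500
edge 1: (2.5,5)→(7.5,4)  cross = 2.5·4 − 7.5·5 = -27.5000; (r_i+r_j)·cross = 10·-27.5000 = -275.0000
edge 2: (7.5,4)→(14,6)  cross = 7.5·6 − 14·4 = -11.0000; (r_i+r_j)·cross = 21.5·-11.0000 = -236.5000
edge 3: (14,6)→(16,28)  cross = 14·28 − 16·6 = 296.0000; (r_i+r_j)·cross = 30·296.0000 = 8880.0000
edge 4: (16,28)→(6,35.5)  cross = 16·35.5 − 6·28 = 400.0000; (r_i+r_j)·cross = 22·400.0000 = 8800.0000
edge 5: (6,35.5)→(1.5,33.5)  cross = 6·33.5 − 1.5·35.5 = 147.7500; (r_i+r_j)·cross = 7.5·147.7500 = 1108.1250
edge 6: (1.5,33.5)→(0.5,21.5)  cross = 1.5·21.5 − 0.5·33.5 = 15.5000; (r_i+r_j)·cross = 2·15.5000 = 31.0000
Σcross = 769.5000 → A = |Σcross|/2 = 384.7500 mm²
Σ(r_i+r_j)·cross = 18153.8750 → first moment M = |Σ|/6 = 3025.6458
R_c = M/A = 3025.6458/384.7500 = 7.8639 mm
θ = 210° = 3.665191 rad
V = θ·R_c·A = 3.665191·7.8639·384.7500 = 11089.571 mm³

Volume = 11089.571 mm³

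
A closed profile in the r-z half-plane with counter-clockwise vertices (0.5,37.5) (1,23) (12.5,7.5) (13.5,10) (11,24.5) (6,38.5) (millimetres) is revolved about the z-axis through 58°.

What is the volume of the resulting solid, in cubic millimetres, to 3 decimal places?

Volume = 1391.014 mm³

Profile (r,z), 6 vertices: (0.5,37.5) (1,23) (12.5,7.5) (13.5,10) (11,24.5) (6,38.5)
edge 0: (0.5,37.5)→(1,23)  cross = 0.5·23 − 1·37.5 = -26.0000; (r_i+r_j)·cross = 1.5·-26.0000 = -39.0000
edge 1: (1,23)→(12.5,7.5)  cross = 1·7.5 − 12.5·23 = -280.0000; (r_i+r_j)·cross = 13.5·-280.0000 = -3780.0000
edge 2: (12.5,7.5)→(13.5,10)  cross = 12.5·10 − 13.5·7.5 = 23.7500; (r_i+r_j)·cross = 26·23.7500 = 617.5000
edge 3: (13.5,10)→(11,24.5)  cross = 13.5·24.5 − 11·10 = 220.7500; (r_i+r_j)·cross = 24.5·220.7500 = 5408.3750
edge 4: (11,24.5)→(6,38.5)  cross = 11·38.5 − 6·24.5 = 276.5000; (r_i+r_j)·cross = 17·276.5000 = 4700.5000
edge 5: (6,38.5)→(0.5,37.5)  cross = 6·37.5 − 0.5·38.5 = 205.7500; (r_i+r_j)·cross = 6.5·205.7500 = 1337.3750
Σcross = 420.7500 → A = |Σcross|/2 = 210.3750 mm²
Σ(r_i+r_j)·cross = 8244.7500 → first moment M = |Σ|/6 = 1374.1250
R_c = M/A = 1374.1250/210.3750 = 6.5318 mm
θ = 58° = 1.012291 rad
V = θ·R_c·A = 1.012291·6.5318·210.3750 = 1391.014 mm³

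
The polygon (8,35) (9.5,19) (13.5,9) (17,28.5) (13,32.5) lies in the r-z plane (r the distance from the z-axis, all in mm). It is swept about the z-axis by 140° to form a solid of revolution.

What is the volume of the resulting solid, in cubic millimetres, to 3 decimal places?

Profile (r,z), 5 vertices: (8,35) (9.5,19) (13.5,9) (17,28.5) (13,32.5)
edge 0: (8,35)→(9.5,19)  cross = 8·19 − 9.5·35 = -180.5000; (r_i+r_j)·cross = 17.5·-180.5000 = -3158.7500
edge 1: (9.5,19)→(13.5,9)  cross = 9.5·9 − 13.5·19 = -171.0000; (r_i+r_j)·cross = 23·-171.0000 = -3933.0000
edge 2: (13.5,9)→(17,28.5)  cross = 13.5·28.5 − 17·9 = 231.7500; (r_i+r_j)·cross = 30.5·231.7500 = 7068.3750
edge 3: (17,28.5)→(13,32.5)  cross = 17·32.5 − 13·28.5 = 182.0000; (r_i+r_j)·cross = 30·182.0000 = 5460.0000
edge 4: (13,32.5)→(8,35)  cross = 13·35 − 8·32.5 = 195.0000; (r_i+r_j)·cross = 21·195.0000 = 4095.0000
Σcross = 257.2500 → A = |Σcross|/2 = 128.6250 mm²
Σ(r_i+r_j)·cross = 9531.6250 → first moment M = |Σ|/6 = 1588.6042
R_c = M/A = 1588.6042/128.6250 = 12.3507 mm
θ = 140° = 2.443461 rad
V = θ·R_c·A = 2.443461·12.3507·128.6250 = 3881.692 mm³

Volume = 3881.692 mm³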